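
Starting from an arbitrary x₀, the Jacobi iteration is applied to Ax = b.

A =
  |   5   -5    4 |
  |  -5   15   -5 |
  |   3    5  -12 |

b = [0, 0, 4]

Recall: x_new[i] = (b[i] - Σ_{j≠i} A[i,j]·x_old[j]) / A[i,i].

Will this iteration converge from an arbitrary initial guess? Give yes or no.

yes

A = D + L + U where D = diag(5, 15, -12).
Jacobi: T = -D⁻¹(L+U), T[2,0] = -(3)/(-12) = +0.2500; T[2,2] = 0.
  T[0,:] = [+0.0000, +1.0000, -0.8000]
  T[1,:] = [+0.3333, +0.0000, +0.3333]
  T[2,:] = [+0.2500, +0.4167, +0.0000]
eigenvalue magnitudes: 0.5668, 0.4603, 0.1065.
ρ(T) = max|λ| = 0.5668; 0.5668 < 1 ⇒ converges.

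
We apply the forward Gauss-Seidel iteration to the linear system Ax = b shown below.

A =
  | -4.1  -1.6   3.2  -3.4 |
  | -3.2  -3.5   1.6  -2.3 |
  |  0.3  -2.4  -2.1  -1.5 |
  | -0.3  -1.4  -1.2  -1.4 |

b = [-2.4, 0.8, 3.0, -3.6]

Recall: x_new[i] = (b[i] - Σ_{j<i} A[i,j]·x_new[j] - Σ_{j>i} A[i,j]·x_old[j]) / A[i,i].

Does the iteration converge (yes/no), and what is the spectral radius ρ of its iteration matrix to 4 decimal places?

no, ρ = 1.2882

Diagonal D = diag(-4.1, -3.5, -2.1, -1.4); L, U strict lower/upper.
Gauss-Seidel: T = -(D+L)⁻¹U, row 0 first, T[0,2] = -(3.2)/(-4.1) = +0.7805; later rows by forward substitution.
  T[0,:] = [+0.0000  -0.3902  +0.7805  -0.8293]
  T[1,:] = [+0.0000  +0.3568  -0.2564  +0.1010]
  T[2,:] = [+0.0000  -0.4635  +0.4046  -0.9482]
  T[3,:] = [+0.0000  +0.1241  -0.2576  +0.8894]
|eigenvalues of T|: 1.2882, 0.4138, 0.0512, 0.0000.
ρ(T) = max|λ| = 1.2882; 1.2882 > 1 ⇒ diverges.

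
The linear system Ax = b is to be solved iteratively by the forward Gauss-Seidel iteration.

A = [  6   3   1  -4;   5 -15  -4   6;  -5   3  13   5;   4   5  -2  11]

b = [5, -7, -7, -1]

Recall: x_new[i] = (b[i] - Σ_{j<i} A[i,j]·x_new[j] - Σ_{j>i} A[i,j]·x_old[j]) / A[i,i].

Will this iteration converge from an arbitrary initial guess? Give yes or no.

yes

Split A = D + L + U, D = diag(6, -15, 13, 11).
Gauss-Seidel: T = -(D+L)⁻¹U, row 0 first, T[0,1] = -(3)/(6) = -0.5000; later rows by forward substitution.
  T[0,:] = [+0.0000 -0.5000 -0.1667 +0.6667]
  T[1,:] = [+0.0000 -0.1667 -0.3222 +0.6222]
  T[2,:] = [+0.0000 -0.1538 +0.0103 -0.2718]
  T[3,:] = [+0.0000 +0.2296 +0.2089 -0.5747]
|roots of det(T-λI)|: 0.7613, 0.1723, 0.1421, 0.0000.
ρ = 0.7613; 0.7613 < 1: convergent.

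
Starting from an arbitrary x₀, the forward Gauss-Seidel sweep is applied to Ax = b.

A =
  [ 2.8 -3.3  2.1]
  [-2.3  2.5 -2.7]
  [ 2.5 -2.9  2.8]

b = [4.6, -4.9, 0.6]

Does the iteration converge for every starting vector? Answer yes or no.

no

Diagonal D = diag(2.8, 2.5, 2.8); L, U strict lower/upper.
GS T = -(D+L)⁻¹U: row 0 first, T[0,1] = -(-3.3)/(2.8) = +1.1786; later rows by forward substitution.
  T[0,:] = [+0.0000  +1.1786  -0.7500]
  T[1,:] = [+0.0000  +1.0843  +0.3900]
  T[2,:] = [+0.0000  +0.0707  +1.0736]
eigenvalue magnitudes: 1.2451, 0.9128, 0.0000.
ρ(T) = max|λ| = 1.2451; 1.2451 > 1, so it fails to converge.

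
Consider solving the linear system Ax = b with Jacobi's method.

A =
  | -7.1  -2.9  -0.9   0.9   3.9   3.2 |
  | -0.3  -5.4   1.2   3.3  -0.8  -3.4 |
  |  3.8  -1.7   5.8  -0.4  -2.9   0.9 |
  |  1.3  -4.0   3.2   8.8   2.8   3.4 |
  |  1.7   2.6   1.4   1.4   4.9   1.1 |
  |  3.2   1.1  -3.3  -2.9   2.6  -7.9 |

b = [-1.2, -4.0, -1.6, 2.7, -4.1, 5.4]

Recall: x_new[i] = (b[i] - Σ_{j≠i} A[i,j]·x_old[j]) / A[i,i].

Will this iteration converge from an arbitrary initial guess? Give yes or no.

A = D + L + U where D = diag(-7.1, -5.4, 5.8, 8.8, 4.9, -7.9).
Jacobi: T = -D⁻¹(L+U), T[5,2] = -(-3.3)/(-7.9) = -0.4177; T[5,5] = 0.
  T[0,:] = [+0.0000  -0.4085  -0.1268  +0.1268  +0.5493  +0.4507]
  T[1,:] = [-0.0556  +0.0000  +0.2222  +0.6111  -0.1481  -0.6296]
  T[2,:] = [-0.6552  +0.2931  +0.0000  +0.0690  +0.5000  -0.1552]
  T[3,:] = [-0.1477  +0.4545  -0.3636  +0.0000  -0.3182  -0.3864]
  T[4,:] = [-0.3469  -0.5306  -0.2857  -0.2857  +0.0000  -0.2245]
  T[5,:] = [+0.4051  +0.1392  -0.4177  -0.3671  +0.3291  +0.0000]
eigenvalue magnitudes: 1.1436, 0.7074, 0.7074, 0.7056, 0.7056, 0.4250.
ρ(T) = max|λ| = 1.1436; 1.1436 > 1, so it fails to converge.

no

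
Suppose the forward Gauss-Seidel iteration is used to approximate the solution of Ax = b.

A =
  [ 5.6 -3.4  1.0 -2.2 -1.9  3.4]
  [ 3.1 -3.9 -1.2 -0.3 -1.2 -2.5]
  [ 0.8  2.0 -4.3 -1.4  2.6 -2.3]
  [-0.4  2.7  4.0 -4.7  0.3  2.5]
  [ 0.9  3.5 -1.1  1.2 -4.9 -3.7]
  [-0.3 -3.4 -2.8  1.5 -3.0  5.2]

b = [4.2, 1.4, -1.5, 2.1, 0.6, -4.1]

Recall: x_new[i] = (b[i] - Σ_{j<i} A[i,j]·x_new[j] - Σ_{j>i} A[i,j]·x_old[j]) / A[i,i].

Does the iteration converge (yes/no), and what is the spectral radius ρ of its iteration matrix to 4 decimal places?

no, ρ = 1.5818

Write A = D+L+U with D = diag(5.6, -3.9, -4.3, -4.7, -4.9, 5.2).
Gauss-Seidel: T = -(D+L)⁻¹U, row 0 first, T[0,5] = -(3.4)/(5.6) = -0.6071; later rows by forward substitution.
  T[0,:] = [+0.0000  +0.6071  -0.1786  +0.3929  +0.3393  -0.6071]
  T[1,:] = [+0.0000  +0.4826  -0.4496  +0.2353  -0.0380  -1.1236]
  T[2,:] = [+0.0000  +0.3374  -0.2424  -0.1430  +0.6501  -1.1705]
  T[3,:] = [+0.0000  +0.5127  -0.4494  -0.0200  +0.5664  -1.0580]
  T[4,:] = [+0.0000  +0.5061  -0.4096  +0.2675  +0.0279  -1.6656]
  T[5,:] = [+0.0000  +0.6763  -0.5415  +0.2596  +0.1975  -2.0557]
eigenvalue magnitudes: 1.5818, 0.5126, 0.3012, 0.0343, 0.0202, 0.0000.
spectral radius ρ = 1.5818; 1.5818 > 1, so it fails to converge.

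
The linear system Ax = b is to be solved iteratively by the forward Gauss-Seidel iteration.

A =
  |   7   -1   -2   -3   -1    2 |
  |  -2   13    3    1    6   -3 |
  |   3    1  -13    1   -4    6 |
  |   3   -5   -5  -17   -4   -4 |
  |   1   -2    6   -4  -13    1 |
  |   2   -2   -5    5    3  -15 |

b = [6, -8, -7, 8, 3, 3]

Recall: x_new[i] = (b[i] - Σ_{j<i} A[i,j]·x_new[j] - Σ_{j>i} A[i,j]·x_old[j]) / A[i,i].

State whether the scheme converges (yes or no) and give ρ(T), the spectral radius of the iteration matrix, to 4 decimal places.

yes, ρ = 0.5252

Let D = diag(7, 13, -13, -17, -13, -15); L, U the strict triangles.
T_GS = -(D+L)⁻¹U: row 0 first, T[0,1] = -(-1)/(7) = +0.1429; later rows by forward substitution.
  T[0,:] = [+0.0000  +0.1429  +0.2857  +0.4286  +0.1429  -0.2857]
  T[1,:] = [+0.0000  +0.0220  -0.1868  -0.0110  -0.4396  +0.1868]
  T[2,:] = [+0.0000  +0.0347  +0.0516  +0.1750  -0.3085  +0.4100]
  T[3,:] = [+0.0000  +0.0086  +0.0902  +0.0274  +0.0099  -0.4612]
  T[4,:] = [+0.0000  +0.0210  +0.0468  +0.1070  -0.0668  +0.3573]
  T[5,:] = [+0.0000  +0.0116  +0.0852  +0.0308  +0.1704  -0.2819]
|eigenvalues of T|: 0.5252, 0.2368, 0.2368, 0.0309, 0.0067, 0.0000.
ρ = 0.5252; 0.5252 < 1, so it converges for any x₀.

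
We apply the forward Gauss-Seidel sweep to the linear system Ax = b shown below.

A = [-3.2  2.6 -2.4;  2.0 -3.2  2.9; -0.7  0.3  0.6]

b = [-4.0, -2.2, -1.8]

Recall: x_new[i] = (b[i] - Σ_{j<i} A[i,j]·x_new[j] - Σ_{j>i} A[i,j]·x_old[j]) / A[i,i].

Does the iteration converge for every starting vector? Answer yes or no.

no

Split A = D + L + U, D = diag(-3.2, -3.2, 0.6).
Gauss-Seidel: T = -(D+L)⁻¹U, row 0 first, T[0,1] = -(2.6)/(-3.2) = +0.8125; later rows by forward substitution.
  T[0,:] = [+0.0000 +0.8125 -0.7500]
  T[1,:] = [+0.0000 +0.5078 +0.4375]
  T[2,:] = [+0.0000 +0.6940 -1.0938]
moduli |λ_i(T)| = 1.2650, 0.6791, 0.0000.
ρ = 1.2650; 1.2650 > 1, so it fails to converge.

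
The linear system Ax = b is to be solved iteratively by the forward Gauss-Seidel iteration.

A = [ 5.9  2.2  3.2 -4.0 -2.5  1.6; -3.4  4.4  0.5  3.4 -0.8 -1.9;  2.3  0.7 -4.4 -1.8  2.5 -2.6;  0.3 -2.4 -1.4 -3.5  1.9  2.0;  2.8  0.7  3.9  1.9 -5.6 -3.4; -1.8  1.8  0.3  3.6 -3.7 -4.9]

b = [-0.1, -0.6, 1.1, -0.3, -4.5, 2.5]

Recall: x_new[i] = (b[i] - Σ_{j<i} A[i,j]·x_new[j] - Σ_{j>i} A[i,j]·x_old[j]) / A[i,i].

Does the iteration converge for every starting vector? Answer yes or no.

Diagonal D = diag(5.9, 4.4, -4.4, -3.5, -5.6, -4.9); L, U strict lower/upper.
GS T = -(D+L)⁻¹U: row 0 first, T[0,1] = -(2.2)/(5.9) = -0.3729; later rows by forward substitution.
  T[0,:] = [+0.0000  -0.3729  -0.5424  +0.6780  +0.4237  -0.2712]
  T[1,:] = [+0.0000  -0.2881  -0.5327  -0.2488  +0.5092  +0.2223]
  T[2,:] = [+0.0000  -0.2408  -0.3683  -0.0943  +0.8707  -0.6973]
  T[3,:] = [+0.0000  +0.2619  +0.4661  +0.2665  -0.1183  +0.6747]
  T[4,:] = [+0.0000  -0.3013  -0.4361  +0.3326  +0.8418  -0.9717]
  T[5,:] = [+0.0000  +0.4363  +0.6528  -0.4016  -0.6378  +1.3680]
|roots of det(T-λI)|: 1.2695, 0.4985, 0.4985, 0.2351, 0.0283, 0.0000.
ρ(T) = max|λ| = 1.2695; 1.2695 > 1 ⇒ diverges.

no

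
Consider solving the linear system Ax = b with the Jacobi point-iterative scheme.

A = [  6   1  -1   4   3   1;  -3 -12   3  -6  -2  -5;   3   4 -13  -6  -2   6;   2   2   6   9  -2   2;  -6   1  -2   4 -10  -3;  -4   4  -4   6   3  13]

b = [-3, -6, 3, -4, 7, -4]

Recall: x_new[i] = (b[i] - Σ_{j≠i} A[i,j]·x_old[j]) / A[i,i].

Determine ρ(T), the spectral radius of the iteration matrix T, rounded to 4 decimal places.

Diagonal D = diag(6, -12, -13, 9, -10, 13); L, U strict lower/upper.
T_J = -D⁻¹(L+U): T[1,2] = -(3)/(-12) = +0.2500; T[1,1] = 0.
  T[0,:] = [+0.0000 -0.1667 +0.1667 -0.6667 -0.5000 -0.1667]
  T[1,:] = [-0.2500 +0.0000 +0.2500 -0.5000 -0.1667 -0.4167]
  T[2,:] = [+0.2308 +0.3077 +0.0000 -0.4615 -0.1538 +0.4615]
  T[3,:] = [-0.2222 -0.2222 -0.6667 +0.0000 +0.2222 -0.2222]
  T[4,:] = [-0.6000 +0.1000 -0.2000 +0.4000 +0.0000 -0.3000]
  T[5,:] = [+0.3077 -0.3077 +0.3077 -0.4615 -0.2308 +0.0000]
|eigenvalues of T|: 1.3296, 0.7220, 0.7220, 0.4043, 0.3845, 0.0631.
ρ(T) = max|λ| = 1.3296; 1.3296 > 1 ⇒ diverges.

1.3296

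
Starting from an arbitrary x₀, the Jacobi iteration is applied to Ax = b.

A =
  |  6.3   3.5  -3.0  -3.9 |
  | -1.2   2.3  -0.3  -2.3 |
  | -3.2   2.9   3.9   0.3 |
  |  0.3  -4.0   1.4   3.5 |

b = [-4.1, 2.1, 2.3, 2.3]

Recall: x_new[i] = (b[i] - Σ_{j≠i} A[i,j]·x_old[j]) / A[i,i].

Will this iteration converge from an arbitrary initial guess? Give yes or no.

Split A = D + L + U, D = diag(6.3, 2.3, 3.9, 3.5).
Jacobi: T = -D⁻¹(L+U), T[1,3] = -(-2.3)/(2.3) = +1.0000; T[1,1] = 0.
  T[0,:] = [+0.0000, -0.5556, +0.4762, +0.6190]
  T[1,:] = [+0.5217, +0.0000, +0.1304, +1.0000]
  T[2,:] = [+0.8205, -0.7436, +0.0000, -0.0769]
  T[3,:] = [-0.0857, +1.1429, -0.4000, +0.0000]
|roots of det(T-λI)|: 1.1356, 0.8370, 0.4766, 0.1780.
ρ(T) = max|λ| = 1.1356; 1.1356 > 1: divergent.

no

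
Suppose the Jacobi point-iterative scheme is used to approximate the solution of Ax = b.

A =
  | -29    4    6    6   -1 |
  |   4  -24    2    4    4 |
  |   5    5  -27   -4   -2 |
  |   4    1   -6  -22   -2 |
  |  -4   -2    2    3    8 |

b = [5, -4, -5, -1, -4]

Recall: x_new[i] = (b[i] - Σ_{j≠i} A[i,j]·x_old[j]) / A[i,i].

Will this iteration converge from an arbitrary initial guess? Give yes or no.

Write A = D+L+U with D = diag(-29, -24, -27, -22, 8).
Jacobi: T = -D⁻¹(L+U), T[2,3] = -(-4)/(-27) = -0.1481; T[2,2] = 0.
  T[0,:] = [+0.0000, +0.1379, +0.2069, +0.2069, -0.0345]
  T[1,:] = [+0.1667, +0.0000, +0.0833, +0.1667, +0.1667]
  T[2,:] = [+0.1852, +0.1852, +0.0000, -0.1481, -0.0741]
  T[3,:] = [+0.1818, +0.0455, -0.2727, +0.0000, -0.0909]
  T[4,:] = [+0.5000, +0.2500, -0.2500, -0.3750, +0.0000]
moduli |λ_i(T)| = 0.5485, 0.3006, 0.3006, 0.0974, 0.0580.
ρ = 0.5485; 0.5485 < 1, so it converges for any x₀.

yes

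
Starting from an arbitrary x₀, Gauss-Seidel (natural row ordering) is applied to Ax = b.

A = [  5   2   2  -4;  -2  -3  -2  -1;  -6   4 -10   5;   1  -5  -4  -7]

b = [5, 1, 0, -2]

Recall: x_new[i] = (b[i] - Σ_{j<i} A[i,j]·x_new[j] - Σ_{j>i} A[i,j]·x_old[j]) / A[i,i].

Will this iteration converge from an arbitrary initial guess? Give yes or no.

Split A = D + L + U, D = diag(5, -3, -10, -7).
Gauss-Seidel: T = -(D+L)⁻¹U, row 0 first, T[0,2] = -(2)/(5) = -0.4000; later rows by forward substitution.
  T[0,:] = [+0.0000, -0.4000, -0.4000, +0.8000]
  T[1,:] = [+0.0000, +0.2667, -0.4000, -0.8667]
  T[2,:] = [+0.0000, +0.3467, +0.0800, -0.3267]
  T[3,:] = [+0.0000, -0.4457, +0.1829, +0.9200]
moduli |λ_i(T)| = 1.1484, 0.1288, 0.1288, 0.0000.
ρ = 1.1484; 1.1484 > 1: divergent.

no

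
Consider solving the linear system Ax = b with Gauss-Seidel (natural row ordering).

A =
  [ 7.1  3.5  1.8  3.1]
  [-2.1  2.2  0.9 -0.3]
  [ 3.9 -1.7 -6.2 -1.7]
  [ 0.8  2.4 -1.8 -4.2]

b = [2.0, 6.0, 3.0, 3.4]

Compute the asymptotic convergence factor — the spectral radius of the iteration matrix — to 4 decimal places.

Let D = diag(7.1, 2.2, -6.2, -4.2); L, U the strict triangles.
Gauss-Seidel: T = -(D+L)⁻¹U, row 0 first, T[0,2] = -(1.8)/(7.1) = -0.2535; later rows by forward substitution.
  T[0,:] = [+0.0000  -0.4930  -0.2535  -0.4366]
  T[1,:] = [+0.0000  -0.4706  -0.6511  -0.2804]
  T[2,:] = [+0.0000  -0.1811  +0.0191  -0.4720]
  T[3,:] = [+0.0000  -0.2852  -0.4285  -0.0411]
moduli |λ_i(T)| = 0.9264, 0.4058, 0.0280, 0.0000.
spectral radius ρ = 0.9264; 0.9264 < 1: convergent.

0.9264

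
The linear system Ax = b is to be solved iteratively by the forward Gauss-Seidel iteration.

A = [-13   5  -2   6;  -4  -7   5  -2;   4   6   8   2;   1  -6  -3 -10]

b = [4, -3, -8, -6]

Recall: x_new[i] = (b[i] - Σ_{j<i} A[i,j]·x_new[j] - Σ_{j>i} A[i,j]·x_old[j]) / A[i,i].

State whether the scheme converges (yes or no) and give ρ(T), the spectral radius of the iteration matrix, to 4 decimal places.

yes, ρ = 0.5293

A = D + L + U where D = diag(-13, -7, 8, -10).
GS T = -(D+L)⁻¹U: row 0 first, T[0,2] = -(-2)/(-13) = -0.1538; later rows by forward substitution.
  T[0,:] = [+0.0000 +0.3846 -0.1538 +0.4615]
  T[1,:] = [+0.0000 -0.2198 +0.8022 -0.5495]
  T[2,:] = [+0.0000 -0.0275 -0.5247 -0.0687]
  T[3,:] = [+0.0000 +0.1786 -0.3393 +0.3964]
|λ(T)| sorted: 0.5293, 0.1139, 0.1139, 0.0000.
ρ = 0.5293; 0.5293 < 1: convergent.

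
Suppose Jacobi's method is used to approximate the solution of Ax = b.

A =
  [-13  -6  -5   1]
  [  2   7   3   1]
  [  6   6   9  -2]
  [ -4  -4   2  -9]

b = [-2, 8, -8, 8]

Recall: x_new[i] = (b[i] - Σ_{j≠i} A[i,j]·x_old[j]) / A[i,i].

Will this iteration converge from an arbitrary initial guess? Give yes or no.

yes

A = D + L + U where D = diag(-13, 7, 9, -9).
T_J = -D⁻¹(L+U): T[2,3] = -(-2)/(9) = +0.2222; T[2,2] = 0.
  T[0,:] = [+0.0000, -0.4615, -0.3846, +0.0769]
  T[1,:] = [-0.2857, +0.0000, -0.4286, -0.1429]
  T[2,:] = [-0.6667, -0.6667, +0.0000, +0.2222]
  T[3,:] = [-0.4444, -0.4444, +0.2222, +0.0000]
|eigenvalues of T|: 0.9207, 0.6781, 0.4116, 0.1690.
ρ(T) = max|λ| = 0.9207; 0.9207 < 1 ⇒ converges.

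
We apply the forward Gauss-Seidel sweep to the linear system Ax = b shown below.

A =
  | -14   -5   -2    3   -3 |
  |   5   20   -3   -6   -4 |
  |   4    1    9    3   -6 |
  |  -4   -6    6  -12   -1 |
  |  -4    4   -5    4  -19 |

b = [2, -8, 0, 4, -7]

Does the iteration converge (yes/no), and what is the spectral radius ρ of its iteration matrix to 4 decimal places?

Let D = diag(-14, 20, 9, -12, -19); L, U the strict triangles.
Gauss-Seidel: T = -(D+L)⁻¹U, row 0 first, T[0,2] = -(-2)/(-14) = -0.1429; later rows by forward substitution.
  T[0,:] = [+0.0000 -0.3571 -0.1429 +0.2143 -0.2143]
  T[1,:] = [+0.0000 +0.0893 +0.1857 +0.2464 +0.2536]
  T[2,:] = [+0.0000 +0.1488 +0.0429 -0.4560 +0.7337]
  T[3,:] = [+0.0000 +0.1488 -0.0238 -0.4226 +0.2282]
  T[4,:] = [+0.0000 +0.0862 +0.0529 +0.0378 -0.0466]
|eigenvalues of T|: 0.5578, 0.3814, 0.1508, 0.0098, 0.0000.
ρ = 0.5578; 0.5578 < 1 ⇒ converges.

yes, ρ = 0.5578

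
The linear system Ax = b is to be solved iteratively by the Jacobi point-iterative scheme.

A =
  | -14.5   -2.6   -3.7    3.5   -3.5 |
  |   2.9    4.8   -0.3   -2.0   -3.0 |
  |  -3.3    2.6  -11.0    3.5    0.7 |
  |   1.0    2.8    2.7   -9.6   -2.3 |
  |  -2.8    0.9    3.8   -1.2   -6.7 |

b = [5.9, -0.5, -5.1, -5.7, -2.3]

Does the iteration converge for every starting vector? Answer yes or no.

yes

Let D = diag(-14.5, 4.8, -11, -9.6, -6.7); L, U the strict triangles.
T_J = -D⁻¹(L+U): T[2,0] = -(-3.3)/(-11) = -0.3000; T[2,2] = 0.
  T[0,:] = [+0.0000 -0.1793 -0.2552 +0.2414 -0.2414]
  T[1,:] = [-0.6042 +0.0000 +0.0625 +0.4167 +0.6250]
  T[2,:] = [-0.3000 +0.2364 +0.0000 +0.3182 +0.0636]
  T[3,:] = [+0.1042 +0.2917 +0.2813 +0.0000 -0.2396]
  T[4,:] = [-0.4179 +0.1343 +0.5672 -0.1791 +0.0000]
moduli |λ_i(T)| = 0.8831, 0.6893, 0.2775, 0.2775, 0.2770.
spectral radius ρ = 0.8831; 0.8831 < 1, so it converges for any x₀.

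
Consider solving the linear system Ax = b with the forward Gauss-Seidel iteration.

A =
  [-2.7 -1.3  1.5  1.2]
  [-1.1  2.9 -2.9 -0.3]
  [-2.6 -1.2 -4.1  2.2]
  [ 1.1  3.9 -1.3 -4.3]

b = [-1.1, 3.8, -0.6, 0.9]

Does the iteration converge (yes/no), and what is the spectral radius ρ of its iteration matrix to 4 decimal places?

no, ρ = 1.2205

A = D + L + U where D = diag(-2.7, 2.9, -4.1, -4.3).
Gauss-Seidel: T = -(D+L)⁻¹U, row 0 first, T[0,3] = -(1.2)/(-2.7) = +0.4444; later rows by forward substitution.
  T[0,:] = [+0.0000 -0.4815 +0.5556 +0.4444]
  T[1,:] = [+0.0000 -0.1826 +1.2107 +0.2720]
  T[2,:] = [+0.0000 +0.3588 -0.7067 +0.1751]
  T[3,:] = [+0.0000 -0.3973 +1.4539 +0.3075]
|roots of det(T-λI)|: 1.2205, 0.5380, 0.1007, 0.0000.
ρ = 1.2205; 1.2205 > 1, so it fails to converge.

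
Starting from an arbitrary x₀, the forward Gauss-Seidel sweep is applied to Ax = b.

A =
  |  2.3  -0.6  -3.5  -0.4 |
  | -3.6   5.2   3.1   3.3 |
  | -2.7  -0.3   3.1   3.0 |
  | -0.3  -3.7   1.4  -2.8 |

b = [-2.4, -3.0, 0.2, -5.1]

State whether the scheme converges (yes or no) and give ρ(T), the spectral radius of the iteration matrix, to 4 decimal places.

Diagonal D = diag(2.3, 5.2, 3.1, -2.8); L, U strict lower/upper.
Gauss-Seidel: T = -(D+L)⁻¹U, row 0 first, T[0,3] = -(-0.4)/(2.3) = +0.1739; later rows by forward substitution.
  T[0,:] = [+0.0000  +0.2609  +1.5217  +0.1739]
  T[1,:] = [+0.0000  +0.1806  +0.4574  -0.5142]
  T[2,:] = [+0.0000  +0.2447  +1.3696  -0.8660]
  T[3,:] = [+0.0000  -0.1443  -0.0826  +0.2278]
|λ(T)| sorted: 1.5501, 0.2669, 0.0390, 0.0000.
ρ(T) = max|λ| = 1.5501; 1.5501 > 1: divergent.

no, ρ = 1.5501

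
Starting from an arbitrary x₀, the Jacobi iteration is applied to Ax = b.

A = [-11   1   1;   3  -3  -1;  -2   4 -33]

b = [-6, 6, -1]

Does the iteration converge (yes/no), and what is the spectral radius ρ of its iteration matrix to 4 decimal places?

yes, ρ = 0.2971

Diagonal D = diag(-11, -3, -33); L, U strict lower/upper.
T_J = -D⁻¹(L+U): T[1,2] = -(-1)/(-3) = -0.3333; T[1,1] = 0.
  T[0,:] = [+0.0000  +0.0909  +0.0909]
  T[1,:] = [+1.0000  +0.0000  -0.3333]
  T[2,:] = [-0.0606  +0.1212  +0.0000]
|eigenvalues of T|: 0.2971, 0.2080, 0.2080.
spectral radius ρ = 0.2971; 0.2971 < 1: convergent.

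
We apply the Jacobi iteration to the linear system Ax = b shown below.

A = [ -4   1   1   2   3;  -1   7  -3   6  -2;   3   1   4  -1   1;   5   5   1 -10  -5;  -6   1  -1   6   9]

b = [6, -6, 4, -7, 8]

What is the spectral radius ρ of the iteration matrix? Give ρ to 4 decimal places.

1.1654

A = D + L + U where D = diag(-4, 7, 4, -10, 9).
Jacobi: T = -D⁻¹(L+U), T[0,3] = -(2)/(-4) = +0.5000; T[0,0] = 0.
  T[0,:] = [+0.0000  +0.2500  +0.2500  +0.5000  +0.7500]
  T[1,:] = [+0.1429  +0.0000  +0.4286  -0.8571  +0.2857]
  T[2,:] = [-0.7500  -0.2500  +0.0000  +0.2500  -0.2500]
  T[3,:] = [+0.5000  +0.5000  +0.1000  +0.0000  -0.5000]
  T[4,:] = [+0.6667  -0.1111  +0.1111  -0.6667  +0.0000]
|λ(T)| sorted: 1.1654, 0.7348, 0.7348, 0.3684, 0.3684.
spectral radius ρ = 1.1654; 1.1654 > 1: divergent.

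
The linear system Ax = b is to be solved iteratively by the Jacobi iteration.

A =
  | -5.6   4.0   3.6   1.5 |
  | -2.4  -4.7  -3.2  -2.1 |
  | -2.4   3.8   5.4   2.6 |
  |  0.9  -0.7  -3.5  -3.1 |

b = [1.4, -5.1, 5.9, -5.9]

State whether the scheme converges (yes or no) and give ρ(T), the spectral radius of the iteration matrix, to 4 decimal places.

no, ρ = 1.3438

Diagonal D = diag(-5.6, -4.7, 5.4, -3.1); L, U strict lower/upper.
Jacobi T = -D⁻¹(L+U): T[3,0] = -(0.9)/(-3.1) = +0.2903; T[3,3] = 0.
  T[0,:] = [+0.0000  +0.7143  +0.6429  +0.2679]
  T[1,:] = [-0.5106  +0.0000  -0.6809  -0.4468]
  T[2,:] = [+0.4444  -0.7037  +0.0000  -0.4815]
  T[3,:] = [+0.2903  -0.2258  -1.1290  +0.0000]
|eigenvalues of T|: 1.3438, 0.8390, 0.5097, 0.5097.
ρ = 1.3438; 1.3438 > 1: divergent.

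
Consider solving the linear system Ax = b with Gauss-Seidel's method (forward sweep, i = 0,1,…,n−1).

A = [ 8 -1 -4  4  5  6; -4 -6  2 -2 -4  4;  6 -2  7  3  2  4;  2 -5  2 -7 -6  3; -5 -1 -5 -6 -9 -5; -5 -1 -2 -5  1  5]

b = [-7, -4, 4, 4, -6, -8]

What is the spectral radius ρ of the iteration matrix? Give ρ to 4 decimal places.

Split A = D + L + U, D = diag(8, -6, 7, -7, -9, 5).
Gauss-Seidel: T = -(D+L)⁻¹U, row 0 first, T[0,4] = -(5)/(8) = -0.6250; later rows by forward substitution.
  T[0,:] = [+0.0000  +0.1250  +0.5000  -0.5000  -0.6250  -0.7500]
  T[1,:] = [+0.0000  -0.0833  +0.0000  +0.0000  -0.2500  +1.1667]
  T[2,:] = [+0.0000  -0.1310  -0.4286  -0.0000  +0.1786  +0.4048]
  T[3,:] = [+0.0000  +0.0578  +0.0204  -0.1429  -0.8061  -0.5034]
  T[4,:] = [+0.0000  -0.0260  -0.0533  +0.3730  +0.8132  -0.1578]
  T[5,:] = [+0.0000  +0.1190  +0.3596  -0.7175  -1.5723  -0.8266]
|λ(T)| sorted: 1.3970, 0.8021, 0.2741, 0.2234, 0.1239, 0.0000.
ρ = 1.3970; 1.3970 > 1, so it fails to converge.

1.3970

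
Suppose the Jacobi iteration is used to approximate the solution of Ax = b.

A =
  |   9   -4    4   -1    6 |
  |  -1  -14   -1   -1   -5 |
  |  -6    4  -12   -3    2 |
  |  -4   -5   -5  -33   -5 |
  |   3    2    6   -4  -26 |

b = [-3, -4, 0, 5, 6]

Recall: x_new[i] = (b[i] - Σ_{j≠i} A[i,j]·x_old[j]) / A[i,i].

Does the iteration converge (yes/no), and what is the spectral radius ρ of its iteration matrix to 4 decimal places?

Split A = D + L + U, D = diag(9, -14, -12, -33, -26).
Jacobi T = -D⁻¹(L+U): T[3,0] = -(-4)/(-33) = -0.1212; T[3,3] = 0.
  T[0,:] = [+0.0000, +0.4444, -0.4444, +0.1111, -0.6667]
  T[1,:] = [-0.0714, +0.0000, -0.0714, -0.0714, -0.3571]
  T[2,:] = [-0.5000, +0.3333, +0.0000, -0.2500, +0.1667]
  T[3,:] = [-0.1212, -0.1515, -0.1515, +0.0000, -0.1515]
  T[4,:] = [+0.1154, +0.0769, +0.2308, -0.1538, +0.0000]
|λ(T)| sorted: 0.5624, 0.4007, 0.2929, 0.2929, 0.0919.
spectral radius ρ = 0.5624; 0.5624 < 1, so it converges for any x₀.

yes, ρ = 0.5624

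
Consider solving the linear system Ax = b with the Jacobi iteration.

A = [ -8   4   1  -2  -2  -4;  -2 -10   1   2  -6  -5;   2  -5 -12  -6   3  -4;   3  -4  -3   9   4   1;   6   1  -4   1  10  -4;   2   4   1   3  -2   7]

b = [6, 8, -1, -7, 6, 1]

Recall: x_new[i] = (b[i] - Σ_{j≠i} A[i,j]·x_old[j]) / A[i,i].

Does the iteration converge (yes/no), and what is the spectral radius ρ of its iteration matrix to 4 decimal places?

Let D = diag(-8, -10, -12, 9, 10, 7); L, U the strict triangles.
Jacobi T = -D⁻¹(L+U): T[1,2] = -(1)/(-10) = +0.1000; T[1,1] = 0.
  T[0,:] = [+0.0000, +0.5000, +0.1250, -0.2500, -0.2500, -0.5000]
  T[1,:] = [-0.2000, +0.0000, +0.1000, +0.2000, -0.6000, -0.5000]
  T[2,:] = [+0.1667, -0.4167, +0.0000, -0.5000, +0.2500, -0.3333]
  T[3,:] = [-0.3333, +0.4444, +0.3333, +0.0000, -0.4444, -0.1111]
  T[4,:] = [-0.6000, -0.1000, +0.4000, -0.1000, +0.0000, +0.4000]
  T[5,:] = [-0.2857, -0.5714, -0.1429, -0.4286, +0.2857, +0.0000]
|eigenvalues of T|: 1.1716, 0.7432, 0.7432, 0.2595, 0.2007, 0.2007.
spectral radius ρ = 1.1716; 1.1716 > 1: divergent.

no, ρ = 1.1716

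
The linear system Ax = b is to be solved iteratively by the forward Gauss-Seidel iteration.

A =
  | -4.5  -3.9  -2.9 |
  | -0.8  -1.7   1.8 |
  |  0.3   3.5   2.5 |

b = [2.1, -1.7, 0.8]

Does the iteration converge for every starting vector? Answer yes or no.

no

Write A = D+L+U with D = diag(-4.5, -1.7, 2.5).
GS T = -(D+L)⁻¹U: row 0 first, T[0,2] = -(-2.9)/(-4.5) = -0.6444; later rows by forward substitution.
  T[0,:] = [+0.0000 -0.8667 -0.6444]
  T[1,:] = [+0.0000 +0.4078 +1.3621]
  T[2,:] = [+0.0000 -0.4670 -1.8296]
eigenvalue magnitudes: 1.4954, 0.0736, 0.0000.
ρ(T) = max|λ| = 1.4954; 1.4954 > 1 ⇒ diverges.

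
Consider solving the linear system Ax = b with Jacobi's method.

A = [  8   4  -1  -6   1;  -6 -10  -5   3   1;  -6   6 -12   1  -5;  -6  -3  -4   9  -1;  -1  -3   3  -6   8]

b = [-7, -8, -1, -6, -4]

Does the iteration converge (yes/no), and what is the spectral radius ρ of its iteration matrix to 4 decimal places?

no, ρ = 1.1495

Diagonal D = diag(8, -10, -12, 9, 8); L, U strict lower/upper.
Jacobi T = -D⁻¹(L+U): T[4,1] = -(-3)/(8) = +0.3750; T[4,4] = 0.
  T[0,:] = [+0.0000, -0.5000, +0.1250, +0.7500, -0.1250]
  T[1,:] = [-0.6000, +0.0000, -0.5000, +0.3000, +0.1000]
  T[2,:] = [-0.5000, +0.5000, +0.0000, +0.0833, -0.4167]
  T[3,:] = [+0.6667, +0.3333, +0.4444, +0.0000, +0.1111]
  T[4,:] = [+0.1250, +0.3750, -0.3750, +0.7500, +0.0000]
|λ(T)| sorted: 1.1495, 0.6978, 0.6978, 0.5010, 0.3698.
ρ = 1.1495; 1.1495 > 1 ⇒ diverges.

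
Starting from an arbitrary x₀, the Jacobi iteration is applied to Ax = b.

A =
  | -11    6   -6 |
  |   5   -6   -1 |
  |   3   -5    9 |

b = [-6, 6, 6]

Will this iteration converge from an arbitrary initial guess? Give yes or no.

yes

A = D + L + U where D = diag(-11, -6, 9).
Jacobi: T = -D⁻¹(L+U), T[0,2] = -(-6)/(-11) = -0.5455; T[0,0] = 0.
  T[0,:] = [+0.0000 +0.5455 -0.5455]
  T[1,:] = [+0.8333 +0.0000 -0.1667]
  T[2,:] = [-0.3333 +0.5556 +0.0000]
|λ(T)| sorted: 0.8907, 0.4995, 0.4995.
ρ(T) = max|λ| = 0.8907; 0.8907 < 1, so it converges for any x₀.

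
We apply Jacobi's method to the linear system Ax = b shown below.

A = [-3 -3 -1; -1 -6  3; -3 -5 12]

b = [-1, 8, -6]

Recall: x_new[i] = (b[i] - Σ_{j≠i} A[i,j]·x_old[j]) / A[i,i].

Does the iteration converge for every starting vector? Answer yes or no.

Split A = D + L + U, D = diag(-3, -6, 12).
T_J = -D⁻¹(L+U): T[0,2] = -(-1)/(-3) = -0.3333; T[0,0] = 0.
  T[0,:] = [+0.0000 -1.0000 -0.3333]
  T[1,:] = [-0.1667 +0.0000 +0.5000]
  T[2,:] = [+0.2500 +0.4167 +0.0000]
|roots of det(T-λI)|: 0.6667, 0.3909, 0.3909.
ρ = 0.6667; 0.6667 < 1, so it converges for any x₀.

yes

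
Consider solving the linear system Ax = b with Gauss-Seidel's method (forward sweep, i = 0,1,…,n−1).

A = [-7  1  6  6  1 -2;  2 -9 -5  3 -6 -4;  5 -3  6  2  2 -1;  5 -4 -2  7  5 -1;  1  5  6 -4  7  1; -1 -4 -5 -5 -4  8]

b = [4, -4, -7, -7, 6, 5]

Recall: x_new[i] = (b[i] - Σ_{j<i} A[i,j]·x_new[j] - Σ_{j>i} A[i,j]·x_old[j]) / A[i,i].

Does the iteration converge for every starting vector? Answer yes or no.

no

A = D + L + U where D = diag(-7, -9, 6, 7, 7, 8).
T_GS = -(D+L)⁻¹U: row 0 first, T[0,5] = -(-2)/(-7) = -0.2857; later rows by forward substitution.
  T[0,:] = [+0.0000  +0.1429  +0.8571  +0.8571  +0.1429  -0.2857]
  T[1,:] = [+0.0000  +0.0317  -0.3651  +0.5238  -0.6349  -0.5079]
  T[2,:] = [+0.0000  -0.1032  -0.8968  -0.7857  -0.7698  +0.1508]
  T[3,:] = [+0.0000  -0.1134  -1.0771  -0.5374  -1.3991  +0.0998]
  T[4,:] = [+0.0000  -0.0194  +0.2915  -0.1302  +0.2935  +0.1885]
  T[5,:] = [+0.0000  -0.1113  -1.1633  -0.5230  -1.5084  -0.0388]
eigenvalue magnitudes: 1.2859, 0.4262, 0.1468, 0.1468, 0.0286, 0.0000.
spectral radius ρ = 1.2859; 1.2859 > 1: divergent.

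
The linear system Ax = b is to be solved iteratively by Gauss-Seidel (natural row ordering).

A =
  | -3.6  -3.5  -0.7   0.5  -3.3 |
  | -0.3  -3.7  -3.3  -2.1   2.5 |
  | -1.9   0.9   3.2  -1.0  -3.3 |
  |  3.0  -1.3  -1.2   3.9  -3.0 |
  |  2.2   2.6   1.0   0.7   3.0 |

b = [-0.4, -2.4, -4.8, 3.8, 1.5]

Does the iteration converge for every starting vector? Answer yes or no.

A = D + L + U where D = diag(-3.6, -3.7, 3.2, 3.9, 3).
GS T = -(D+L)⁻¹U: row 0 first, T[0,1] = -(-3.5)/(-3.6) = -0.9722; later rows by forward substitution.
  T[0,:] = [+0.0000  -0.9722  -0.1944  +0.1389  -0.9167]
  T[1,:] = [+0.0000  +0.0788  -0.8761  -0.5788  +0.7500]
  T[2,:] = [+0.0000  -0.5994  +0.1310  +0.5578  +0.2760]
  T[3,:] = [+0.0000  +0.5897  -0.1022  -0.1282  +1.8093]
  T[4,:] = [+0.0000  +0.7069  +0.8821  +0.2438  -0.4920]
eigenvalue magnitudes: 1.5194, 0.7296, 0.7296, 0.1890, 0.0000.
ρ = 1.5194; 1.5194 > 1: divergent.

no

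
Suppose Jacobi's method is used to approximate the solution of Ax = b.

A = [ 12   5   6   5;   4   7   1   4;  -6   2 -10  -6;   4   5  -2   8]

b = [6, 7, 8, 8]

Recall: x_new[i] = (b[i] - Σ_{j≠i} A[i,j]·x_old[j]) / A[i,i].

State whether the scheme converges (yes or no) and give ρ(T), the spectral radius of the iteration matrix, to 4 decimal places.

Split A = D + L + U, D = diag(12, 7, -10, 8).
Jacobi T = -D⁻¹(L+U): T[0,2] = -(6)/(12) = -0.5000; T[0,0] = 0.
  T[0,:] = [+0.0000 -0.4167 -0.5000 -0.4167]
  T[1,:] = [-0.5714 +0.0000 -0.1429 -0.5714]
  T[2,:] = [-0.6000 +0.2000 +0.0000 -0.6000]
  T[3,:] = [-0.5000 -0.6250 +0.2500 +0.0000]
eigenvalue magnitudes: 1.1449, 0.5413, 0.5413, 0.0878.
ρ = 1.1449; 1.1449 > 1, so it fails to converge.

no, ρ = 1.1449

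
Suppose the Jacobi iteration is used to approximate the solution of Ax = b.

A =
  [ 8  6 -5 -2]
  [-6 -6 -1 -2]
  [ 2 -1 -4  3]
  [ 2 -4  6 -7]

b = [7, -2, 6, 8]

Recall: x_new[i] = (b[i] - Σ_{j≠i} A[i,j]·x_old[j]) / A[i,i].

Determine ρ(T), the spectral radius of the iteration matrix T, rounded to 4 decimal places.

1.5813

Let D = diag(8, -6, -4, -7); L, U the strict triangles.
Jacobi T = -D⁻¹(L+U): T[1,3] = -(-2)/(-6) = -0.3333; T[1,1] = 0.
  T[0,:] = [+0.0000 -0.7500 +0.6250 +0.2500]
  T[1,:] = [-1.0000 +0.0000 -0.1667 -0.3333]
  T[2,:] = [+0.5000 -0.2500 +0.0000 +0.7500]
  T[3,:] = [+0.2857 -0.5714 +0.8571 +0.0000]
|λ(T)| sorted: 1.5813, 1.1032, 0.5440, 0.0659.
ρ = 1.5813; 1.5813 > 1 ⇒ diverges.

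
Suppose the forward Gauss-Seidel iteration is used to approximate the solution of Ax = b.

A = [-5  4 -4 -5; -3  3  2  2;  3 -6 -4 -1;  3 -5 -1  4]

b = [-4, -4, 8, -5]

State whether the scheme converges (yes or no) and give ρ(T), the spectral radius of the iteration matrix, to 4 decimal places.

no, ρ = 1.5506

Write A = D+L+U with D = diag(-5, 3, -4, 4).
GS T = -(D+L)⁻¹U: row 0 first, T[0,3] = -(-5)/(-5) = -1.0000; later rows by forward substitution.
  T[0,:] = [+0.0000 +0.8000 -0.8000 -1.0000]
  T[1,:] = [+0.0000 +0.8000 -1.4667 -1.6667]
  T[2,:] = [+0.0000 -0.6000 +1.6000 +1.5000]
  T[3,:] = [+0.0000 +0.2500 -0.8333 -0.9583]
|λ(T)| sorted: 1.5506, 0.3142, 0.2053, 0.0000.
ρ(T) = max|λ| = 1.5506; 1.5506 > 1 ⇒ diverges.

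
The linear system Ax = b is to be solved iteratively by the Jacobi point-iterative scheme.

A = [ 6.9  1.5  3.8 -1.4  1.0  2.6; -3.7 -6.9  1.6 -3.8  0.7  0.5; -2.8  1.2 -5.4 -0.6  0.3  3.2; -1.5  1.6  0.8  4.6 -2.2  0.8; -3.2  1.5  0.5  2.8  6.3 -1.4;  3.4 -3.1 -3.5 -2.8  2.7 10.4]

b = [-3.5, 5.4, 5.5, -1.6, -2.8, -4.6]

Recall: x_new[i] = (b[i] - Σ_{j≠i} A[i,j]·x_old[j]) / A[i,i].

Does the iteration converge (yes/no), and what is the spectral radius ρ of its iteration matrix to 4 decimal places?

Diagonal D = diag(6.9, -6.9, -5.4, 4.6, 6.3, 10.4); L, U strict lower/upper.
Jacobi T = -D⁻¹(L+U): T[1,4] = -(0.7)/(-6.9) = +0.1014; T[1,1] = 0.
  T[0,:] = [+0.0000  -0.2174  -0.5507  +0.2029  -0.1449  -0.3768]
  T[1,:] = [-0.5362  +0.0000  +0.2319  -0.5507  +0.1014  +0.0725]
  T[2,:] = [-0.5185  +0.2222  +0.0000  -0.1111  +0.0556  +0.5926]
  T[3,:] = [+0.3261  -0.3478  -0.1739  +0.0000  +0.4783  -0.1739]
  T[4,:] = [+0.5079  -0.2381  -0.0794  -0.4444  +0.0000  +0.2222]
  T[5,:] = [-0.3269  +0.2981  +0.3365  +0.2692  -0.2596  +0.0000]
|λ(T)| sorted: 1.2081, 0.6546, 0.6546, 0.5835, 0.2288, 0.1469.
ρ(T) = max|λ| = 1.2081; 1.2081 > 1 ⇒ diverges.

no, ρ = 1.2081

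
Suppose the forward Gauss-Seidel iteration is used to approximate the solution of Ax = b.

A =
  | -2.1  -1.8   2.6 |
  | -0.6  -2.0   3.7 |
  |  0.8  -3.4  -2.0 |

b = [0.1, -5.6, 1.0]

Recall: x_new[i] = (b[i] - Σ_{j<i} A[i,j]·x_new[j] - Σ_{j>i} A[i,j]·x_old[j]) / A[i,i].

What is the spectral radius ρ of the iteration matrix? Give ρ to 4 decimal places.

1.2563

Diagonal D = diag(-2.1, -2, -2); L, U strict lower/upper.
Gauss-Seidel: T = -(D+L)⁻¹U, row 0 first, T[0,1] = -(-1.8)/(-2.1) = -0.8571; later rows by forward substitution.
  T[0,:] = [+0.0000  -0.8571  +1.2381]
  T[1,:] = [+0.0000  +0.2571  +1.4786]
  T[2,:] = [+0.0000  -0.7800  -2.0183]
|roots of det(T-λI)|: 1.2563, 0.5049, 0.0000.
ρ(T) = max|λ| = 1.2563; 1.2563 > 1 ⇒ diverges.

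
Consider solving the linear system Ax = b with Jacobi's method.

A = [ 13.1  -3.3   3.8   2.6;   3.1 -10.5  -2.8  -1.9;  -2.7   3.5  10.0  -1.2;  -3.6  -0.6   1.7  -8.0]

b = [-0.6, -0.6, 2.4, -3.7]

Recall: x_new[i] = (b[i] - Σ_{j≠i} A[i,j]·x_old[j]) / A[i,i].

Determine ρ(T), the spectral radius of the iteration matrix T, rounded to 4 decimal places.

Split A = D + L + U, D = diag(13.1, -10.5, 10, -8).
Jacobi T = -D⁻¹(L+U): T[1,0] = -(3.1)/(-10.5) = +0.2952; T[1,1] = 0.
  T[0,:] = [+0.0000  +0.2519  -0.2901  -0.1985]
  T[1,:] = [+0.2952  +0.0000  -0.2667  -0.1810]
  T[2,:] = [+0.2700  -0.3500  +0.0000  +0.1200]
  T[3,:] = [-0.4500  -0.0750  +0.2125  +0.0000]
|eigenvalues of T|: 0.5740, 0.2155, 0.2155, 0.1563.
ρ(T) = max|λ| = 0.5740; 0.5740 < 1 ⇒ converges.

0.5740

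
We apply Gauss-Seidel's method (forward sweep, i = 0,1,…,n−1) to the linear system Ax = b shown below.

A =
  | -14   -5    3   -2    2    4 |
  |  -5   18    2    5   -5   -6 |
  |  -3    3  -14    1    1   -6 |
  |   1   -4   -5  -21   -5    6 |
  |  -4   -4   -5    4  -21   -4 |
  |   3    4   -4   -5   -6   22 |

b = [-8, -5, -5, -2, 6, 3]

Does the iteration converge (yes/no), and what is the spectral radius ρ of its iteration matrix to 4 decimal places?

yes, ρ = 0.5163

Write A = D+L+U with D = diag(-14, 18, -14, -21, -21, 22).
GS T = -(D+L)⁻¹U: row 0 first, T[0,2] = -(3)/(-14) = +0.2143; later rows by forward substitution.
  T[0,:] = [+0.0000, -0.3571, +0.2143, -0.1429, +0.1429, +0.2857]
  T[1,:] = [+0.0000, -0.0992, -0.0516, -0.3175, +0.3175, +0.4127]
  T[2,:] = [+0.0000, +0.0553, -0.0570, +0.0340, +0.1088, -0.4014]
  T[3,:] = [+0.0000, -0.0113, +0.0336, +0.0456, -0.3177, +0.3163]
  T[4,:] = [+0.0000, +0.0716, -0.0110, +0.0883, -0.1741, -0.1677]
  T[5,:] = [+0.0000, +0.0938, -0.0256, +0.1178, -0.1771, -0.1608]
|λ(T)| sorted: 0.5163, 0.1014, 0.1014, 0.0885, 0.0373, 0.0000.
spectral radius ρ = 0.5163; 0.5163 < 1: convergent.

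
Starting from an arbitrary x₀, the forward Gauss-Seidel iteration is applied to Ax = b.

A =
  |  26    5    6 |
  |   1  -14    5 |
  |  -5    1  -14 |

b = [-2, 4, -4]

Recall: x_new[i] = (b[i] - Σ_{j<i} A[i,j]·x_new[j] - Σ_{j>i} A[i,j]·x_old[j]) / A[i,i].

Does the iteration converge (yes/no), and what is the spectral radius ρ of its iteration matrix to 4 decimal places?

Let D = diag(26, -14, -14); L, U the strict triangles.
GS T = -(D+L)⁻¹U: row 0 first, T[0,2] = -(6)/(26) = -0.2308; later rows by forward substitution.
  T[0,:] = [+0.0000  -0.1923  -0.2308]
  T[1,:] = [+0.0000  -0.0137  +0.3407]
  T[2,:] = [+0.0000  +0.0677  +0.1068]
|eigenvalues of T|: 0.2099, 0.1169, 0.0000.
ρ = 0.2099; 0.2099 < 1: convergent.

yes, ρ = 0.2099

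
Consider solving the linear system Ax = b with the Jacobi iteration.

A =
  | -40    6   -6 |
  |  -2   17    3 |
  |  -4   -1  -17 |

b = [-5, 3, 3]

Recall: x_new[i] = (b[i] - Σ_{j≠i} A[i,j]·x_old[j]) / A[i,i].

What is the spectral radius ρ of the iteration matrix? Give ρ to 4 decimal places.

0.2964

Diagonal D = diag(-40, 17, -17); L, U strict lower/upper.
T_J = -D⁻¹(L+U): T[0,2] = -(-6)/(-40) = -0.1500; T[0,0] = 0.
  T[0,:] = [+0.0000 +0.1500 -0.1500]
  T[1,:] = [+0.1176 +0.0000 -0.1765]
  T[2,:] = [-0.2353 -0.0588 +0.0000]
|eigenvalues of T|: 0.2964, 0.1566, 0.1566.
spectral radius ρ = 0.2964; 0.2964 < 1 ⇒ converges.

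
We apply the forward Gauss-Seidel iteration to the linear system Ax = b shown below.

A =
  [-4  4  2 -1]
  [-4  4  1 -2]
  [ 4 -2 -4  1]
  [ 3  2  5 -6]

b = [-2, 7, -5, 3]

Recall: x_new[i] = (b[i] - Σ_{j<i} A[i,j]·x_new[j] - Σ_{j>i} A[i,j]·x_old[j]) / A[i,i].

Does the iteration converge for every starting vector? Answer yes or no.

Let D = diag(-4, 4, -4, -6); L, U the strict triangles.
GS T = -(D+L)⁻¹U: row 0 first, T[0,3] = -(-1)/(-4) = -0.2500; later rows by forward substitution.
  T[0,:] = [+0.0000, +1.0000, +0.5000, -0.2500]
  T[1,:] = [+0.0000, +1.0000, +0.2500, +0.2500]
  T[2,:] = [+0.0000, +0.5000, +0.3750, -0.1250]
  T[3,:] = [+0.0000, +1.2500, +0.6458, -0.1458]
|λ(T)| sorted: 1.3473, 0.2224, 0.1043, 0.0000.
spectral radius ρ = 1.3473; 1.3473 > 1, so it fails to converge.

no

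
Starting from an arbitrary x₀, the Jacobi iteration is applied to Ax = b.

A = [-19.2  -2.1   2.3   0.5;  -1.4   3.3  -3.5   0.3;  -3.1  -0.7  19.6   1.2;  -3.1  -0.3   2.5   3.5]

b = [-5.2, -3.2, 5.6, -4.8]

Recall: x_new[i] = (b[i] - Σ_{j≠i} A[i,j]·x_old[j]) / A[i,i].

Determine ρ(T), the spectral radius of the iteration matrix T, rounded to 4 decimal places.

Diagonal D = diag(-19.2, 3.3, 19.6, 3.5); L, U strict lower/upper.
T_J = -D⁻¹(L+U): T[1,0] = -(-1.4)/(3.3) = +0.4242; T[1,1] = 0.
  T[0,:] = [+0.0000 -0.1094 +0.1198 +0.0260]
  T[1,:] = [+0.4242 +0.0000 +1.0606 -0.0909]
  T[2,:] = [+0.1582 +0.0357 +0.0000 -0.0612]
  T[3,:] = [+0.8857 +0.0857 -0.7143 +0.0000]
|roots of det(T-λI)|: 0.3957, 0.2770, 0.2330, 0.2330.
ρ = 0.3957; 0.3957 < 1: convergent.

0.3957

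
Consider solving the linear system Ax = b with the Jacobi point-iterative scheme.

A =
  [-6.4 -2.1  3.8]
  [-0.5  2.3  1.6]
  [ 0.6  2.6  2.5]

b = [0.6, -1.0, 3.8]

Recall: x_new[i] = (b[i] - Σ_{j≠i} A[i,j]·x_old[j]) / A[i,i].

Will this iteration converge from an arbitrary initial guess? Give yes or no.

Split A = D + L + U, D = diag(-6.4, 2.3, 2.5).
T_J = -D⁻¹(L+U): T[2,0] = -(0.6)/(2.5) = -0.2400; T[2,2] = 0.
  T[0,:] = [+0.0000, -0.3281, +0.5938]
  T[1,:] = [+0.2174, +0.0000, -0.6957]
  T[2,:] = [-0.2400, -1.0400, +0.0000]
|λ(T)| sorted: 0.8548, 0.4702, 0.4702.
ρ(T) = max|λ| = 0.8548; 0.8548 < 1, so it converges for any x₀.

yes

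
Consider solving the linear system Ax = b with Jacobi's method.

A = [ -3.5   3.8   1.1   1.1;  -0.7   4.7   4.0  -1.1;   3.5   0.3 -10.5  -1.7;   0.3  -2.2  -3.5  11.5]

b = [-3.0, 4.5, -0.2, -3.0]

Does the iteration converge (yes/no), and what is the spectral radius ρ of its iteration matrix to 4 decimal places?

yes, ρ = 0.7514

Let D = diag(-3.5, 4.7, -10.5, 11.5); L, U the strict triangles.
Jacobi: T = -D⁻¹(L+U), T[3,0] = -(0.3)/(11.5) = -0.0261; T[3,3] = 0.
  T[0,:] = [+0.0000 +1.0857 +0.3143 +0.3143]
  T[1,:] = [+0.1489 +0.0000 -0.8511 +0.2340]
  T[2,:] = [+0.3333 +0.0286 +0.0000 -0.1619]
  T[3,:] = [-0.0261 +0.1913 +0.3043 +0.0000]
|eigenvalues of T|: 0.7514, 0.5606, 0.5606, 0.0288.
ρ(T) = max|λ| = 0.7514; 0.7514 < 1: convergent.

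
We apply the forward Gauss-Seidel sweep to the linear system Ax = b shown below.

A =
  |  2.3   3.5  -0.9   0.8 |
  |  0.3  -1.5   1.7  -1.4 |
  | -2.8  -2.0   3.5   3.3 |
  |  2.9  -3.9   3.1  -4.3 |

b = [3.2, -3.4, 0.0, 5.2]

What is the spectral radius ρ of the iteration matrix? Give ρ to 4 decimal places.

1.3843

Split A = D + L + U, D = diag(2.3, -1.5, 3.5, -4.3).
GS T = -(D+L)⁻¹U: row 0 first, T[0,3] = -(0.8)/(2.3) = -0.3478; later rows by forward substitution.
  T[0,:] = [+0.0000 -1.5217 +0.3913 -0.3478]
  T[1,:] = [+0.0000 -0.3043 +1.2116 -1.0029]
  T[2,:] = [+0.0000 -1.3913 +1.0054 -1.7942]
  T[3,:] = [+0.0000 -1.7533 -0.1102 -0.6185]
|λ(T)| sorted: 1.3843, 0.8901, 0.8901, 0.0000.
ρ = 1.3843; 1.3843 > 1 ⇒ diverges.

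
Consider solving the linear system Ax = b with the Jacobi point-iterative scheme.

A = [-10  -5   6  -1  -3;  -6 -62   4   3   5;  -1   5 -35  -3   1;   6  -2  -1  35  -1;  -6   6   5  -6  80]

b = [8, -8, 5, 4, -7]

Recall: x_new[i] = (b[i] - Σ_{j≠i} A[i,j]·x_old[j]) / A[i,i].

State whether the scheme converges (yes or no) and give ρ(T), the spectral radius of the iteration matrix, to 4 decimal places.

Let D = diag(-10, -62, -35, 35, 80); L, U the strict triangles.
Jacobi T = -D⁻¹(L+U): T[4,3] = -(-6)/(80) = +0.0750; T[4,4] = 0.
  T[0,:] = [+0.0000 -0.5000 +0.6000 -0.1000 -0.3000]
  T[1,:] = [-0.0968 +0.0000 +0.0645 +0.0484 +0.0806]
  T[2,:] = [-0.0286 +0.1429 +0.0000 -0.0857 +0.0286]
  T[3,:] = [-0.1714 +0.0571 +0.0286 +0.0000 +0.0286]
  T[4,:] = [+0.0750 -0.0750 -0.0625 +0.0750 +0.0000]
eigenvalue magnitudes: 0.2248, 0.1483, 0.1483, 0.0294, 0.0277.
ρ = 0.2248; 0.2248 < 1 ⇒ converges.

yes, ρ = 0.2248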